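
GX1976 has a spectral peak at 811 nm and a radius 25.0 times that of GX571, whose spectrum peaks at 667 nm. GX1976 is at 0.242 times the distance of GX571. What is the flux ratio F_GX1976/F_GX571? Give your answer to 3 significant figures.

Wien's law: T_GX1976/T_GX571 = λ_GX571/λ_GX1976 = 667/811 = 0.8224.
L_GX1976/L_GX571 = (R_GX1976/R_GX571)²(T_GX1976/T_GX571)⁴ = (25.0)²(0.8224)⁴ = 286.0.
F_GX1976/F_GX571 = (L_GX1976/L_GX571)/(d_GX1976/d_GX571)² = 286.0/(0.242)² = 4883.

4.88×10^3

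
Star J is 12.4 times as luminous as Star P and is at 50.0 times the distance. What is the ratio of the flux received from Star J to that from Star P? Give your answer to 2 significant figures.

0.0050

F = L/(4πd²), so F_J/F_P = (L_J/L_P) / (d_J/d_P)²
= 12.4 / (50.0)² = 12.4 / 2500 = 0.004960.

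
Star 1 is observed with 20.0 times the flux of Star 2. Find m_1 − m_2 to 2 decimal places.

m_1 − m_2 = −2.5 log₁₀(F_1/F_2) = −2.5 log₁₀(20.0) = −2.5 × (1.301) = -3.253.

-3.25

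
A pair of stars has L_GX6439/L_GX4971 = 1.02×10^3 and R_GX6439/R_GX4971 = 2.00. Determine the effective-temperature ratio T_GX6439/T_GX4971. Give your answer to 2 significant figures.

L ∝ R²T⁴ gives T ∝ (L/R²)^(1/4), so
T_GX6439/T_GX4971 = (1.02×10^3 / 2.00²)^(1/4) = (255.0)^(1/4) = 3.996.

4.0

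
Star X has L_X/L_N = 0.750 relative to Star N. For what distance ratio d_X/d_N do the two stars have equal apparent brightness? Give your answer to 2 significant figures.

0.87

Equal flux requires L_X/d_X² = L_N/d_N², so d_X/d_N = √(L_X/L_N)
= √(0.750) = 0.8660.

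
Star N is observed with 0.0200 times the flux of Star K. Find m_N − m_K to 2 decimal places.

m_N − m_K = −2.5 log₁₀(F_N/F_K) = −2.5 log₁₀(0.0200) = −2.5 × (-1.699) = 4.247.

4.25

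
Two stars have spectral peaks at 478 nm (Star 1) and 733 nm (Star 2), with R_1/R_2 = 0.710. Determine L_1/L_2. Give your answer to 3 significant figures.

2.79

Wien's law gives T ∝ 1/λ_max, so T_1/T_2 = λ_2/λ_1 = 733/478 = 1.533.
Then L ∝ R²T⁴ gives L_1/L_2 = (0.710)² × (1.533)⁴ = 0.5041 × 5.530 = 2.788.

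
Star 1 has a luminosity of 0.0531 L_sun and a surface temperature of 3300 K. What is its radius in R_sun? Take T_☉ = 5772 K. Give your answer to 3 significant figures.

R/R_☉ = √(L/L_☉) / (T/T_☉)² = √(0.0531) / (0.5717)²
       = 0.2304 / 0.3269 = 0.7050.

0.705 R_sun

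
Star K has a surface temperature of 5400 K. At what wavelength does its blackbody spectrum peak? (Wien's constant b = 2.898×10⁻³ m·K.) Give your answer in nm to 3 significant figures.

λ_max = b/T = 2.898×10⁻³ / 5400 = 5.37×10^-7 m = 536.7 nm.

537 nm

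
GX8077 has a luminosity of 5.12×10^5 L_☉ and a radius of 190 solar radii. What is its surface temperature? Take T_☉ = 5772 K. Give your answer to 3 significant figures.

1.12×10^4 K

T/T_☉ = (L/L_☉)^(1/4) / (R/R_☉)^(1/2)
T = 5772 × (5.12×10^5)^(1/4) / √(190) = 5772 × 26.75 / 13.78 = 1.120×10^4 K.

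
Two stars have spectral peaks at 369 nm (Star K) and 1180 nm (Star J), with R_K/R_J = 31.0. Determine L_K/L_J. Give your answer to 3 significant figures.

Wien's law gives T ∝ 1/λ_max, so T_K/T_J = λ_J/λ_K = 1180/369 = 3.198.
Then L ∝ R²T⁴ gives L_K/L_J = (31.0)² × (3.198)⁴ = 961.0 × 104.6 = 1.005×10^5.

1.00×10^5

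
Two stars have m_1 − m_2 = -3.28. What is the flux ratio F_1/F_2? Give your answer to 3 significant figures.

F_1/F_2 = 10^(−(m_1 − m_2)/2.5) = 10^(3.28/2.5) = 10^1.312 = 20.51.

20.5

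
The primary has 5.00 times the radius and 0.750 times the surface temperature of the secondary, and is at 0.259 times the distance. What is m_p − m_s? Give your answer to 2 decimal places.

L_p/L_s = (5.00)²(0.750)⁴ = 7.910.
F_p/F_s = (L_p/L_s)/(d_p/d_s)² = 7.910/0.06708 = 117.9.
m_p − m_s = −2.5 log₁₀(117.9) = -5.18.

-5.18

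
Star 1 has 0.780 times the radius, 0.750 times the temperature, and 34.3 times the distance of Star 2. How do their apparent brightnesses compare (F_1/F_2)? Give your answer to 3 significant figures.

L_1/L_2 = (R_1/R_2)²(T_1/T_2)⁴ = (0.780)² × (0.750)⁴ = 0.1925.
F_1/F_2 = (L_1/L_2)/(d_1/d_2)² = 0.1925 / (34.3)² = 1.636×10^-4.

1.64×10^-4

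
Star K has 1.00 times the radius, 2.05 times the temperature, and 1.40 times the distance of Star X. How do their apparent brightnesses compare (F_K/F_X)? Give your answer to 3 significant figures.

L_K/L_X = (R_K/R_X)²(T_K/T_X)⁴ = (1.00)² × (2.05)⁴ = 17.66.
F_K/F_X = (L_K/L_X)/(d_K/d_X)² = 17.66 / (1.40)² = 9.011.

9.01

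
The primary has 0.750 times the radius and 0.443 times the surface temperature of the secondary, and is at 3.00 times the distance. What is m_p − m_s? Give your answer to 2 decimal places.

6.55

L_p/L_s = (0.750)²(0.443)⁴ = 0.02166.
F_p/F_s = (L_p/L_s)/(d_p/d_s)² = 0.02166/9.000 = 0.002407.
m_p − m_s = −2.5 log₁₀(0.002407) = 6.55.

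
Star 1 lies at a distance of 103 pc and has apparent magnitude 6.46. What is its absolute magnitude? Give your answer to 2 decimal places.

M = m − 5 log₁₀(d/10 pc) = 6.46 − 5 log₁₀(103/10)
  = 6.46 − 5 × 1.013 = 6.46 − 5.06 = 1.40.

1.40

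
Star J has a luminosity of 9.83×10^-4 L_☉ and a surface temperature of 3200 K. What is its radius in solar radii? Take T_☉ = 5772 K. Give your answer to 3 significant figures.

0.102 solar radii

R/R_☉ = √(L/L_☉) / (T/T_☉)² = √(9.83×10^-4) / (0.5544)²
       = 0.03135 / 0.3074 = 0.1020.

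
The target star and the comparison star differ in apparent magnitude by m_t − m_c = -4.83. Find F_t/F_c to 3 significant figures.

85.5

F_t/F_c = 10^(−(m_t − m_c)/2.5) = 10^(4.83/2.5) = 10^1.932 = 85.51.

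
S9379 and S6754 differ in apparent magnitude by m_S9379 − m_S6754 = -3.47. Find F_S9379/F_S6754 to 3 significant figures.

F_S9379/F_S6754 = 10^(−(m_S9379 − m_S6754)/2.5) = 10^(3.47/2.5) = 10^1.388 = 24.43.

24.4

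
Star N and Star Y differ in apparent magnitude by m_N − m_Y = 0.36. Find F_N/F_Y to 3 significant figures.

F_N/F_Y = 10^(−(m_N − m_Y)/2.5) = 10^(-0.36/2.5) = 10^-0.144 = 0.7178.

0.718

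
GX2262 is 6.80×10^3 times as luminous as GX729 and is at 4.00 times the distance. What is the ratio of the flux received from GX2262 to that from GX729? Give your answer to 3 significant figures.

425

F = L/(4πd²), so F_GX2262/F_GX729 = (L_GX2262/L_GX729) / (d_GX2262/d_GX729)²
= 6.80×10^3 / (4.00)² = 6.80×10^3 / 16.00 = 425.0.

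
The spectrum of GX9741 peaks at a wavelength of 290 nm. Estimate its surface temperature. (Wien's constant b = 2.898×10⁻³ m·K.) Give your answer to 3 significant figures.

9.99×10^3 K

T = b/λ_max = 2.898×10⁻³ / (290×10⁻⁹) = 9993 K.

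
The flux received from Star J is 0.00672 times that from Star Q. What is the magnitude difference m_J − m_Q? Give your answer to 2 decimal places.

m_J − m_Q = −2.5 log₁₀(F_J/F_Q) = −2.5 log₁₀(0.00672) = −2.5 × (-2.173) = 5.432.

5.43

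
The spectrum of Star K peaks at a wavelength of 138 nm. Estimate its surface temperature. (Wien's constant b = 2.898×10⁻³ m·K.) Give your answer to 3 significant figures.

T = b/λ_max = 2.898×10⁻³ / (138×10⁻⁹) = 2.100×10^4 K.

2.10×10^4 K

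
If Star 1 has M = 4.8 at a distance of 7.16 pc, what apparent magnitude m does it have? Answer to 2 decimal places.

m = M + 5 log₁₀(d/10 pc) = 4.8 + 5 log₁₀(7.16/10)
  = 4.8 + 5 × -0.145 = 4.8 + -0.73 = 4.07.

4.07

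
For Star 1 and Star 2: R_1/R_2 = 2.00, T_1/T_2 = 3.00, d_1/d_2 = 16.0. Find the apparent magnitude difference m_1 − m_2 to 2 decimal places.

-0.26

L_1/L_2 = (2.00)²(3.00)⁴ = 324.0.
F_1/F_2 = (L_1/L_2)/(d_1/d_2)² = 324.0/256.0 = 1.266.
m_1 − m_2 = −2.5 log₁₀(1.266) = -0.26.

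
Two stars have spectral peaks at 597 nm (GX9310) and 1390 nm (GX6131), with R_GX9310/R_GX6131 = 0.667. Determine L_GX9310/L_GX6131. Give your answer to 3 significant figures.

13.1

Wien's law gives T ∝ 1/λ_max, so T_GX9310/T_GX6131 = λ_GX6131/λ_GX9310 = 1390/597 = 2.328.
Then L ∝ R²T⁴ gives L_GX9310/L_GX6131 = (0.667)² × (2.328)⁴ = 0.4449 × 29.39 = 13.07.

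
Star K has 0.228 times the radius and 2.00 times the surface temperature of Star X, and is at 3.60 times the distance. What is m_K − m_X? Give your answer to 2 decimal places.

L_K/L_X = (0.228)²(2.00)⁴ = 0.8317.
F_K/F_X = (L_K/L_X)/(d_K/d_X)² = 0.8317/12.96 = 0.06418.
m_K − m_X = −2.5 log₁₀(0.06418) = 2.98.

2.98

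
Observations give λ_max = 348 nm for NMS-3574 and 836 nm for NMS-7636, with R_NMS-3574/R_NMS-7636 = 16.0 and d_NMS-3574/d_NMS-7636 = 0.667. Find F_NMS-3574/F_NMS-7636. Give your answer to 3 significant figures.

1.92×10^4

Wien's law: T_NMS-3574/T_NMS-7636 = λ_NMS-7636/λ_NMS-3574 = 836/348 = 2.402.
L_NMS-3574/L_NMS-7636 = (R_NMS-3574/R_NMS-7636)²(T_NMS-3574/T_NMS-7636)⁴ = (16.0)²(2.402)⁴ = 8526.
F_NMS-3574/F_NMS-7636 = (L_NMS-3574/L_NMS-7636)/(d_NMS-3574/d_NMS-7636)² = 8526/(0.667)² = 1.916×10^4.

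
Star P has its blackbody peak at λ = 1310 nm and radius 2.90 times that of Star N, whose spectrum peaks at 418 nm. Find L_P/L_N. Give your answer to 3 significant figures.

Wien's law gives T ∝ 1/λ_max, so T_P/T_N = λ_N/λ_P = 418/1310 = 0.3191.
Then L ∝ R²T⁴ gives L_P/L_N = (2.90)² × (0.3191)⁴ = 8.410 × 0.01037 = 0.08718.

0.0872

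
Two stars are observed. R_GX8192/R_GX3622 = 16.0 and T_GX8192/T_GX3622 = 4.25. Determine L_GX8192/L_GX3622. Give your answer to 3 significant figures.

From the Stefan–Boltzmann law, L ∝ R²T⁴, so
L_GX8192/L_GX3622 = (R_GX8192/R_GX3622)² (T_GX8192/T_GX3622)⁴ = (16.0)² × (4.25)⁴ = 256.0 × 326.3 = 8.352×10^4.

8.35×10^4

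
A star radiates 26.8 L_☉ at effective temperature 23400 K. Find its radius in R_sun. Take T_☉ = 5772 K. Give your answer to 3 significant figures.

R/R_☉ = √(L/L_☉) / (T/T_☉)² = √(26.8) / (4.054)²
       = 5.177 / 16.44 = 0.3150.

0.315 R_sun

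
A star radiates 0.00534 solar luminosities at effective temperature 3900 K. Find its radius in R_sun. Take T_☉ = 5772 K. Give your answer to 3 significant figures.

R/R_☉ = √(L/L_☉) / (T/T_☉)² = √(0.00534) / (0.6757)²
       = 0.07308 / 0.4565 = 0.1601.

0.160 R_sun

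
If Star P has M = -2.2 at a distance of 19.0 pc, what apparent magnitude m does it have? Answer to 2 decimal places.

m = M + 5 log₁₀(d/10 pc) = -2.2 + 5 log₁₀(19.0/10)
  = -2.2 + 5 × 0.279 = -2.2 + 1.39 = -0.81.

-0.81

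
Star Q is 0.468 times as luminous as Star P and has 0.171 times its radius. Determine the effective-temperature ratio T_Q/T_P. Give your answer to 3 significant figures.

2.00

L ∝ R²T⁴ gives T ∝ (L/R²)^(1/4), so
T_Q/T_P = (0.468 / 0.171²)^(1/4) = (16.00)^(1/4) = 2.000.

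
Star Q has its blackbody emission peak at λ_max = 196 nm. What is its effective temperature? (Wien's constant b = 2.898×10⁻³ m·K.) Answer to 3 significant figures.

1.48×10^4 K

T = b/λ_max = 2.898×10⁻³ / (196×10⁻⁹) = 1.479×10^4 K.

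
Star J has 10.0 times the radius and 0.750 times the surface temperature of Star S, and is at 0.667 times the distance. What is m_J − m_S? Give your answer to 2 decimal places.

-4.63

L_J/L_S = (10.0)²(0.750)⁴ = 31.64.
F_J/F_S = (L_J/L_S)/(d_J/d_S)² = 31.64/0.4449 = 71.12.
m_J − m_S = −2.5 log₁₀(71.12) = -4.63.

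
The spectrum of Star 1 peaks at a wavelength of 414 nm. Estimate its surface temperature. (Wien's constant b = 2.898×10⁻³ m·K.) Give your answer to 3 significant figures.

T = b/λ_max = 2.898×10⁻³ / (414×10⁻⁹) = 7000 K.

7.00×10^3 K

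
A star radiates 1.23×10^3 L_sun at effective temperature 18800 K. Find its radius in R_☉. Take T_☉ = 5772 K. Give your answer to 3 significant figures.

3.31 R_☉

R/R_☉ = √(L/L_☉) / (T/T_☉)² = √(1.23×10^3) / (3.257)²
       = 35.07 / 10.61 = 3.306.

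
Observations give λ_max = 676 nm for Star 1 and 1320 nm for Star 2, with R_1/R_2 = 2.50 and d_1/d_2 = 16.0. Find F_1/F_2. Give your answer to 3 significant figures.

Wien's law: T_1/T_2 = λ_2/λ_1 = 1320/676 = 1.953.
L_1/L_2 = (R_1/R_2)²(T_1/T_2)⁴ = (2.50)²(1.953)⁴ = 90.86.
F_1/F_2 = (L_1/L_2)/(d_1/d_2)² = 90.86/(16.0)² = 0.3549.

0.355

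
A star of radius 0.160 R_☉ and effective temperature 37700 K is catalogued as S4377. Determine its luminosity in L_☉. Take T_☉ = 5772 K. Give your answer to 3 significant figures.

46.6 L_☉

L/L_☉ = (R/R_☉)² (T/T_☉)⁴ = (0.160)² × (37700/5772)⁴
       = 0.02560 × (6.532)⁴ = 0.02560 × 1820 = 46.59.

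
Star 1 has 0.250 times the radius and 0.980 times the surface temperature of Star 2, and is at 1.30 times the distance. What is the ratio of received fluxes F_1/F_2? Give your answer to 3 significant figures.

0.0341

L_1/L_2 = (R_1/R_2)²(T_1/T_2)⁴ = (0.250)² × (0.980)⁴ = 0.05765.
F_1/F_2 = (L_1/L_2)/(d_1/d_2)² = 0.05765 / (1.30)² = 0.03411.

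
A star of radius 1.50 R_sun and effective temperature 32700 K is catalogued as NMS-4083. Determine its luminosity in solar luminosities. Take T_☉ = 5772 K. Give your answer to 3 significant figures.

L/L_☉ = (R/R_☉)² (T/T_☉)⁴ = (1.50)² × (32700/5772)⁴
       = 2.250 × (5.665)⁴ = 2.250 × 1030 = 2318.

2.32×10^3 solar luminosities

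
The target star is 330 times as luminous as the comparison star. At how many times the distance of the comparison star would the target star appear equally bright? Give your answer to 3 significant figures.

18.2

Equal flux requires L_t/d_t² = L_c/d_c², so d_t/d_c = √(L_t/L_c)
= √(330) = 18.17.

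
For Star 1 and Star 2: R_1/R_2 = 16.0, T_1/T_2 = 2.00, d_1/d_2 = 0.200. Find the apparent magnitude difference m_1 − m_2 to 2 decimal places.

-12.53

L_1/L_2 = (16.0)²(2.00)⁴ = 4096.
F_1/F_2 = (L_1/L_2)/(d_1/d_2)² = 4096/0.04000 = 1.024×10^5.
m_1 − m_2 = −2.5 log₁₀(1.024×10^5) = -12.53.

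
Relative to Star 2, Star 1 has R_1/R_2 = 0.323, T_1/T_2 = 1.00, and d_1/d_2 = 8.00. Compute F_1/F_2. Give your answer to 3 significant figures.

0.00163

L_1/L_2 = (R_1/R_2)²(T_1/T_2)⁴ = (0.323)² × (1.00)⁴ = 0.1043.
F_1/F_2 = (L_1/L_2)/(d_1/d_2)² = 0.1043 / (8.00)² = 0.001630.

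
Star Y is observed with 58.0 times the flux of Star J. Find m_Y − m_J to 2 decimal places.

m_Y − m_J = −2.5 log₁₀(F_Y/F_J) = −2.5 log₁₀(58.0) = −2.5 × (1.763) = -4.409.

-4.41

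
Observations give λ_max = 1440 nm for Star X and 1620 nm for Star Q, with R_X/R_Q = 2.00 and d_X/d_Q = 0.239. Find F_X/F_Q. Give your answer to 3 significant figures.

Wien's law: T_X/T_Q = λ_Q/λ_X = 1620/1440 = 1.125.
L_X/L_Q = (R_X/R_Q)²(T_X/T_Q)⁴ = (2.00)²(1.125)⁴ = 6.407.
F_X/F_Q = (L_X/L_Q)/(d_X/d_Q)² = 6.407/(0.239)² = 112.2.

112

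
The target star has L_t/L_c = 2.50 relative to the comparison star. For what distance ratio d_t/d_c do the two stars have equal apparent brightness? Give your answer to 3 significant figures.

1.58

Equal flux requires L_t/d_t² = L_c/d_c², so d_t/d_c = √(L_t/L_c)
= √(2.50) = 1.581.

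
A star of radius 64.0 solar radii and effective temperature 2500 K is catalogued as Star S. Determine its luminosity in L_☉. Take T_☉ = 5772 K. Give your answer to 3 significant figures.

144 L_☉

L/L_☉ = (R/R_☉)² (T/T_☉)⁴ = (64.0)² × (2500/5772)⁴
       = 4096 × (0.4331)⁴ = 4096 × 0.03519 = 144.2.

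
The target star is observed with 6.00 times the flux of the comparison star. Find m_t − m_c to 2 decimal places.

-1.95

m_t − m_c = −2.5 log₁₀(F_t/F_c) = −2.5 log₁₀(6.00) = −2.5 × (0.778) = -1.945.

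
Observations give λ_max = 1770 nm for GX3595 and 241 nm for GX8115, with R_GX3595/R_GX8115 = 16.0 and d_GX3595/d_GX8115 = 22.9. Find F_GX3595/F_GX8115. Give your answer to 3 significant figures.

Wien's law: T_GX3595/T_GX8115 = λ_GX8115/λ_GX3595 = 241/1770 = 0.1362.
L_GX3595/L_GX8115 = (R_GX3595/R_GX8115)²(T_GX3595/T_GX8115)⁴ = (16.0)²(0.1362)⁴ = 0.08799.
F_GX3595/F_GX8115 = (L_GX3595/L_GX8115)/(d_GX3595/d_GX8115)² = 0.08799/(22.9)² = 1.678×10^-4.

1.68×10^-4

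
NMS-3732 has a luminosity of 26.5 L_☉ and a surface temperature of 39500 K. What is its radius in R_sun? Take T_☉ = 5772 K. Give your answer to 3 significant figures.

0.110 R_sun

R/R_☉ = √(L/L_☉) / (T/T_☉)² = √(26.5) / (6.843)²
       = 5.148 / 46.83 = 0.1099.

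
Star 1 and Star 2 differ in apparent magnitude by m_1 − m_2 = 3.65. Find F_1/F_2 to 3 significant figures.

F_1/F_2 = 10^(−(m_1 − m_2)/2.5) = 10^(-3.65/2.5) = 10^-1.460 = 0.03467.

0.0347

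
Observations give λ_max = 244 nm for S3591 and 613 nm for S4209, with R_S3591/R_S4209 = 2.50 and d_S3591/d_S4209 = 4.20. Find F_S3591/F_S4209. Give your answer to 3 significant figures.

14.1

Wien's law: T_S3591/T_S4209 = λ_S4209/λ_S3591 = 613/244 = 2.512.
L_S3591/L_S4209 = (R_S3591/R_S4209)²(T_S3591/T_S4209)⁴ = (2.50)²(2.512)⁴ = 249.0.
F_S3591/F_S4209 = (L_S3591/L_S4209)/(d_S3591/d_S4209)² = 249.0/(4.20)² = 14.11.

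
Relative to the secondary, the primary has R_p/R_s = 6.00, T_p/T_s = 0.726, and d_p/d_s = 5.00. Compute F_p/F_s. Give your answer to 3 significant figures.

0.400

L_p/L_s = (R_p/R_s)²(T_p/T_s)⁴ = (6.00)² × (0.726)⁴ = 10.00.
F_p/F_s = (L_p/L_s)/(d_p/d_s)² = 10.00 / (5.00)² = 0.4000.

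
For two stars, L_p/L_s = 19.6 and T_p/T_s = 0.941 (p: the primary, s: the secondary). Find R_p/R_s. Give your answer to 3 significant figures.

L ∝ R²T⁴ gives R ∝ √L / T², so
R_p/R_s = √(19.6) / (0.941)² = 4.427 / 0.8855 = 5.000.

5.00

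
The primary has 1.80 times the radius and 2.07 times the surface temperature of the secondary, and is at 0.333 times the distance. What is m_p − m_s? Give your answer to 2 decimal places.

-6.82

L_p/L_s = (1.80)²(2.07)⁴ = 59.49.
F_p/F_s = (L_p/L_s)/(d_p/d_s)² = 59.49/0.1109 = 536.5.
m_p − m_s = −2.5 log₁₀(536.5) = -6.82.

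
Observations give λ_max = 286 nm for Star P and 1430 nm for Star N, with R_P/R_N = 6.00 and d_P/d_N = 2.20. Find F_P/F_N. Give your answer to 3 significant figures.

4.65×10^3

Wien's law: T_P/T_N = λ_N/λ_P = 1430/286 = 5.000.
L_P/L_N = (R_P/R_N)²(T_P/T_N)⁴ = (6.00)²(5.000)⁴ = 2.250×10^4.
F_P/F_N = (L_P/L_N)/(d_P/d_N)² = 2.250×10^4/(2.20)² = 4649.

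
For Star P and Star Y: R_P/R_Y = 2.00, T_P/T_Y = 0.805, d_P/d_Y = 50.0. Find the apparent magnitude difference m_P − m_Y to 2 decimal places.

7.93

L_P/L_Y = (2.00)²(0.805)⁴ = 1.680.
F_P/F_Y = (L_P/L_Y)/(d_P/d_Y)² = 1.680/2500 = 6.719×10^-4.
m_P − m_Y = −2.5 log₁₀(6.719×10^-4) = 7.93.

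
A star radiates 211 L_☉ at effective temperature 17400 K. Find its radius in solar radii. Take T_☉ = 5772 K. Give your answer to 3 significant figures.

R/R_☉ = √(L/L_☉) / (T/T_☉)² = √(211) / (3.015)²
       = 14.53 / 9.088 = 1.598.

1.60 solar radii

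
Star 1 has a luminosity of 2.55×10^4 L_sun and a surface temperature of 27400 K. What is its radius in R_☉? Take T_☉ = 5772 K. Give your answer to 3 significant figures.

7.09 R_☉

R/R_☉ = √(L/L_☉) / (T/T_☉)² = √(2.55×10^4) / (4.747)²
       = 159.7 / 22.53 = 7.086.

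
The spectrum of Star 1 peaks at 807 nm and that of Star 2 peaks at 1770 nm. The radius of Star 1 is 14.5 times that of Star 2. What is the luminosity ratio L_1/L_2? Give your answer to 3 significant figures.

4.87×10^3

Wien's law gives T ∝ 1/λ_max, so T_1/T_2 = λ_2/λ_1 = 1770/807 = 2.193.
Then L ∝ R²T⁴ gives L_1/L_2 = (14.5)² × (2.193)⁴ = 210.2 × 23.14 = 4866.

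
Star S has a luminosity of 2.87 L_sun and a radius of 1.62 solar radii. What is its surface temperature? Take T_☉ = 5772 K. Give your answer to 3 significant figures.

5.90×10^3 K

T/T_☉ = (L/L_☉)^(1/4) / (R/R_☉)^(1/2)
T = 5772 × (2.87)^(1/4) / √(1.62) = 5772 × 1.302 / 1.273 = 5903 K.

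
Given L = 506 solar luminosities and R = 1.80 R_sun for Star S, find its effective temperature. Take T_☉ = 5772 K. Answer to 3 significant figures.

T/T_☉ = (L/L_☉)^(1/4) / (R/R_☉)^(1/2)
T = 5772 × (506)^(1/4) / √(1.80) = 5772 × 4.743 / 1.342 = 2.040×10^4 K.

2.04×10^4 K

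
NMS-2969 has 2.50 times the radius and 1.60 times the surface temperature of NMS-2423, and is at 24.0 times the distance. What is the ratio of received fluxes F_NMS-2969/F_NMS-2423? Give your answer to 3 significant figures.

0.0711

L_NMS-2969/L_NMS-2423 = (R_NMS-2969/R_NMS-2423)²(T_NMS-2969/T_NMS-2423)⁴ = (2.50)² × (1.60)⁴ = 40.96.
F_NMS-2969/F_NMS-2423 = (L_NMS-2969/L_NMS-2423)/(d_NMS-2969/d_NMS-2423)² = 40.96 / (24.0)² = 0.07111.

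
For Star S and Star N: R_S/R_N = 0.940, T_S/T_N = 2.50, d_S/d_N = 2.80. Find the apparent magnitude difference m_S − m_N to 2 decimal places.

L_S/L_N = (0.940)²(2.50)⁴ = 34.52.
F_S/F_N = (L_S/L_N)/(d_S/d_N)² = 34.52/7.840 = 4.403.
m_S − m_N = −2.5 log₁₀(4.403) = -1.61.

-1.61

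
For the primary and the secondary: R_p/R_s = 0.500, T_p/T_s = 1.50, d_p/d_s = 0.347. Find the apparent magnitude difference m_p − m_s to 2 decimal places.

L_p/L_s = (0.500)²(1.50)⁴ = 1.266.
F_p/F_s = (L_p/L_s)/(d_p/d_s)² = 1.266/0.1204 = 10.51.
m_p − m_s = −2.5 log₁₀(10.51) = -2.55.

-2.55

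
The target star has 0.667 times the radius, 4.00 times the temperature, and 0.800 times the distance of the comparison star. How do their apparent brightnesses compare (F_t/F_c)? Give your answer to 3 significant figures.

178

L_t/L_c = (R_t/R_c)²(T_t/T_c)⁴ = (0.667)² × (4.00)⁴ = 113.9.
F_t/F_c = (L_t/L_c)/(d_t/d_c)² = 113.9 / (0.800)² = 178.0.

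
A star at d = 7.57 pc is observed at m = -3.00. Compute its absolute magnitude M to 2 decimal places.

-2.40

M = m − 5 log₁₀(d/10 pc) = -3.00 − 5 log₁₀(7.57/10)
  = -3.00 − 5 × -0.121 = -3.00 − -0.60 = -2.40.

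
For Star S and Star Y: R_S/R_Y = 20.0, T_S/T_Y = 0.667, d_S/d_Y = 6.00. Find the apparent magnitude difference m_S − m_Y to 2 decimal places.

-0.86

L_S/L_Y = (20.0)²(0.667)⁴ = 79.17.
F_S/F_Y = (L_S/L_Y)/(d_S/d_Y)² = 79.17/36.00 = 2.199.
m_S − m_Y = −2.5 log₁₀(2.199) = -0.86.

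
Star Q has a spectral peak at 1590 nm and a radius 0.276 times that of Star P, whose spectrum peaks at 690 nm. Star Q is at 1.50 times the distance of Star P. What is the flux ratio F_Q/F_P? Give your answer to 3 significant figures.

Wien's law: T_Q/T_P = λ_P/λ_Q = 690/1590 = 0.4340.
L_Q/L_P = (R_Q/R_P)²(T_Q/T_P)⁴ = (0.276)²(0.4340)⁴ = 0.002702.
F_Q/F_P = (L_Q/L_P)/(d_Q/d_P)² = 0.002702/(1.50)² = 0.001201.

0.00120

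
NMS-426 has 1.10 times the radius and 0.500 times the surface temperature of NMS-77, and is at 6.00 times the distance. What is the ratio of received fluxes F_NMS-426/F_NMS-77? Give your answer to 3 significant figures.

0.00210

L_NMS-426/L_NMS-77 = (R_NMS-426/R_NMS-77)²(T_NMS-426/T_NMS-77)⁴ = (1.10)² × (0.500)⁴ = 0.07563.
F_NMS-426/F_NMS-77 = (L_NMS-426/L_NMS-77)/(d_NMS-426/d_NMS-77)² = 0.07563 / (6.00)² = 0.002101.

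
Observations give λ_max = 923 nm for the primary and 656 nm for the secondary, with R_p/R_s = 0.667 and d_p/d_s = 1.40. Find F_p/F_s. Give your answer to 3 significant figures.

0.0579

Wien's law: T_p/T_s = λ_s/λ_p = 656/923 = 0.7107.
L_p/L_s = (R_p/R_s)²(T_p/T_s)⁴ = (0.667)²(0.7107)⁴ = 0.1135.
F_p/F_s = (L_p/L_s)/(d_p/d_s)² = 0.1135/(1.40)² = 0.05792.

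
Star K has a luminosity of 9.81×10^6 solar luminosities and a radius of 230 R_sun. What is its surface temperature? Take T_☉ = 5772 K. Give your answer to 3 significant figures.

2.13×10^4 K

T/T_☉ = (L/L_☉)^(1/4) / (R/R_☉)^(1/2)
T = 5772 × (9.81×10^6)^(1/4) / √(230) = 5772 × 55.97 / 15.17 = 2.130×10^4 K.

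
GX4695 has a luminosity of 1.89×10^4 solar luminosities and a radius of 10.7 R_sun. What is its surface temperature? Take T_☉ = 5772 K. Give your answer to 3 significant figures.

T/T_☉ = (L/L_☉)^(1/4) / (R/R_☉)^(1/2)
T = 5772 × (1.89×10^4)^(1/4) / √(10.7) = 5772 × 11.73 / 3.271 = 2.069×10^4 K.

2.07×10^4 K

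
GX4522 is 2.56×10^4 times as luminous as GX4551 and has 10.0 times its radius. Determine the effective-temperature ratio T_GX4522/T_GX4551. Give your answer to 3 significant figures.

4.00

L ∝ R²T⁴ gives T ∝ (L/R²)^(1/4), so
T_GX4522/T_GX4551 = (2.56×10^4 / 10.0²)^(1/4) = (256.0)^(1/4) = 4.000.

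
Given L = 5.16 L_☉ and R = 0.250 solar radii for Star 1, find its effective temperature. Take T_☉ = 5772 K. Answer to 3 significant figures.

T/T_☉ = (L/L_☉)^(1/4) / (R/R_☉)^(1/2)
T = 5772 × (5.16)^(1/4) / √(0.250) = 5772 × 1.507 / 0.5000 = 1.740×10^4 K.

1.74×10^4 K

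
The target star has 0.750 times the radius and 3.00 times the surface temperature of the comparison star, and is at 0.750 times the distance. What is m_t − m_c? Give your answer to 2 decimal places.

-4.77

L_t/L_c = (0.750)²(3.00)⁴ = 45.56.
F_t/F_c = (L_t/L_c)/(d_t/d_c)² = 45.56/0.5625 = 81.00.
m_t − m_c = −2.5 log₁₀(81.00) = -4.77.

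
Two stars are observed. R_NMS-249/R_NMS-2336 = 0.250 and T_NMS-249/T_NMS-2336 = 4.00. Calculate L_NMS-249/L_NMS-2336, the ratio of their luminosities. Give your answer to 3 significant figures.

16.0

From the Stefan–Boltzmann law, L ∝ R²T⁴, so
L_NMS-249/L_NMS-2336 = (R_NMS-249/R_NMS-2336)² (T_NMS-249/T_NMS-2336)⁴ = (0.250)² × (4.00)⁴ = 0.06250 × 256.0 = 16.00.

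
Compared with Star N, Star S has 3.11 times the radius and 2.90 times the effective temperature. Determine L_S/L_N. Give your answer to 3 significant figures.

684

From the Stefan–Boltzmann law, L ∝ R²T⁴, so
L_S/L_N = (R_S/R_N)² (T_S/T_N)⁴ = (3.11)² × (2.90)⁴ = 9.672 × 70.73 = 684.1.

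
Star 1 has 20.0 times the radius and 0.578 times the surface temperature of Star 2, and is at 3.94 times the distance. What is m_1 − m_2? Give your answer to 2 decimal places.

L_1/L_2 = (20.0)²(0.578)⁴ = 44.64.
F_1/F_2 = (L_1/L_2)/(d_1/d_2)² = 44.64/15.52 = 2.876.
m_1 − m_2 = −2.5 log₁₀(2.876) = -1.15.

-1.15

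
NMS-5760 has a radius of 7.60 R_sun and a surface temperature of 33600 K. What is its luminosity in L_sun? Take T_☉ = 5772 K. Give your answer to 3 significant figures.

6.63×10^4 L_sun

L/L_☉ = (R/R_☉)² (T/T_☉)⁴ = (7.60)² × (33600/5772)⁴
       = 57.76 × (5.821)⁴ = 57.76 × 1148 = 6.633×10^4.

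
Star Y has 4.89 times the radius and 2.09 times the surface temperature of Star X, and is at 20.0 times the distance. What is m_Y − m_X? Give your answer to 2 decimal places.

L_Y/L_X = (4.89)²(2.09)⁴ = 456.2.
F_Y/F_X = (L_Y/L_X)/(d_Y/d_X)² = 456.2/400.0 = 1.141.
m_Y − m_X = −2.5 log₁₀(1.141) = -0.14.

-0.14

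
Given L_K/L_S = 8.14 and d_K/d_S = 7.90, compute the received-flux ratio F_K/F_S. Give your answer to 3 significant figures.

0.130

F = L/(4πd²), so F_K/F_S = (L_K/L_S) / (d_K/d_S)²
= 8.14 / (7.90)² = 8.14 / 62.41 = 0.1304.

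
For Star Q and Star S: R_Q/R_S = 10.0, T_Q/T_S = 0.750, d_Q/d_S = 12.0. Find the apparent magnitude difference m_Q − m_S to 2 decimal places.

L_Q/L_S = (10.0)²(0.750)⁴ = 31.64.
F_Q/F_S = (L_Q/L_S)/(d_Q/d_S)² = 31.64/144.0 = 0.2197.
m_Q − m_S = −2.5 log₁₀(0.2197) = 1.65.

1.65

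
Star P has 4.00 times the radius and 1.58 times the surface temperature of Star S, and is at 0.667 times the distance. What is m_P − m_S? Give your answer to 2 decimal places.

L_P/L_S = (4.00)²(1.58)⁴ = 99.71.
F_P/F_S = (L_P/L_S)/(d_P/d_S)² = 99.71/0.4449 = 224.1.
m_P − m_S = −2.5 log₁₀(224.1) = -5.88.

-5.88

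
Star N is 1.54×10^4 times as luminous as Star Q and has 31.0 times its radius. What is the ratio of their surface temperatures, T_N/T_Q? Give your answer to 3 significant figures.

L ∝ R²T⁴ gives T ∝ (L/R²)^(1/4), so
T_N/T_Q = (1.54×10^4 / 31.0²)^(1/4) = (16.02)^(1/4) = 2.001.

2.00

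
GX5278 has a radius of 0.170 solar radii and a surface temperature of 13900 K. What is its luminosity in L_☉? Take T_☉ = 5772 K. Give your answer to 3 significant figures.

0.972 L_☉

L/L_☉ = (R/R_☉)² (T/T_☉)⁴ = (0.170)² × (13900/5772)⁴
       = 0.02890 × (2.408)⁴ = 0.02890 × 33.63 = 0.9720.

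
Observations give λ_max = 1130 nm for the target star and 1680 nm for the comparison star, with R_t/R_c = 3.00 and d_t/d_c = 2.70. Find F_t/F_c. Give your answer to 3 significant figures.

Wien's law: T_t/T_c = λ_c/λ_t = 1680/1130 = 1.487.
L_t/L_c = (R_t/R_c)²(T_t/T_c)⁴ = (3.00)²(1.487)⁴ = 43.97.
F_t/F_c = (L_t/L_c)/(d_t/d_c)² = 43.97/(2.70)² = 6.032.

6.03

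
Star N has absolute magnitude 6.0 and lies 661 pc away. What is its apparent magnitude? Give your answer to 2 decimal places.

15.10

m = M + 5 log₁₀(d/10 pc) = 6.0 + 5 log₁₀(661/10)
  = 6.0 + 5 × 1.820 = 6.0 + 9.10 = 15.10.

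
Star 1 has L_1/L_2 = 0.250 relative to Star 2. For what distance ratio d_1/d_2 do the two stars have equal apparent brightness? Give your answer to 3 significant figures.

Equal flux requires L_1/d_1² = L_2/d_2², so d_1/d_2 = √(L_1/L_2)
= √(0.250) = 0.5000.

0.500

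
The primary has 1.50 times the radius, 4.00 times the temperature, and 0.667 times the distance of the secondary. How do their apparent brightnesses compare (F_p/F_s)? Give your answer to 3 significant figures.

L_p/L_s = (R_p/R_s)²(T_p/T_s)⁴ = (1.50)² × (4.00)⁴ = 576.0.
F_p/F_s = (L_p/L_s)/(d_p/d_s)² = 576.0 / (0.667)² = 1295.

1.29×10^3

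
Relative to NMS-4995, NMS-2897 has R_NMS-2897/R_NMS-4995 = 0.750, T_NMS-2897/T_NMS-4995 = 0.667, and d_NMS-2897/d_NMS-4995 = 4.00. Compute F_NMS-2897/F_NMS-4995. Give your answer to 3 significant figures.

0.00696

L_NMS-2897/L_NMS-4995 = (R_NMS-2897/R_NMS-4995)²(T_NMS-2897/T_NMS-4995)⁴ = (0.750)² × (0.667)⁴ = 0.1113.
F_NMS-2897/F_NMS-4995 = (L_NMS-2897/L_NMS-4995)/(d_NMS-2897/d_NMS-4995)² = 0.1113 / (4.00)² = 0.006958.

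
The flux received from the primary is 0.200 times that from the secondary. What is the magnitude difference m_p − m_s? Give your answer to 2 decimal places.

1.75

m_p − m_s = −2.5 log₁₀(F_p/F_s) = −2.5 log₁₀(0.200) = −2.5 × (-0.699) = 1.747.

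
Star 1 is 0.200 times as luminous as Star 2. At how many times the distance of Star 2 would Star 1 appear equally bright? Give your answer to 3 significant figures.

0.447

Equal flux requires L_1/d_1² = L_2/d_2², so d_1/d_2 = √(L_1/L_2)
= √(0.200) = 0.4472.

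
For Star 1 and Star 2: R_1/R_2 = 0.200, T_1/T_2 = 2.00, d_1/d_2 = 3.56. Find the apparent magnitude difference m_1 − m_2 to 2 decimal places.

3.24

L_1/L_2 = (0.200)²(2.00)⁴ = 0.6400.
F_1/F_2 = (L_1/L_2)/(d_1/d_2)² = 0.6400/12.67 = 0.05050.
m_1 − m_2 = −2.5 log₁₀(0.05050) = 3.24.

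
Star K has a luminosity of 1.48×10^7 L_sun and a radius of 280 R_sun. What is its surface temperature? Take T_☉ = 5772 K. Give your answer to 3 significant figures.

2.14×10^4 K

T/T_☉ = (L/L_☉)^(1/4) / (R/R_☉)^(1/2)
T = 5772 × (1.48×10^7)^(1/4) / √(280) = 5772 × 62.02 / 16.73 = 2.140×10^4 K.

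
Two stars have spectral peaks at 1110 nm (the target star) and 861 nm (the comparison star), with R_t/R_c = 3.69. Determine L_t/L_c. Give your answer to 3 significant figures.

4.93

Wien's law gives T ∝ 1/λ_max, so T_t/T_c = λ_c/λ_t = 861/1110 = 0.7757.
Then L ∝ R²T⁴ gives L_t/L_c = (3.69)² × (0.7757)⁴ = 13.62 × 0.3620 = 4.929.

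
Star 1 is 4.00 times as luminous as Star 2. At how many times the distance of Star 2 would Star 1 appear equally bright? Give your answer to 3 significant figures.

2.00

Equal flux requires L_1/d_1² = L_2/d_2², so d_1/d_2 = √(L_1/L_2)
= √(4.00) = 2.000.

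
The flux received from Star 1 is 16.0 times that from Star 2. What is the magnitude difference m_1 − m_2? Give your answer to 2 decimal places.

-3.01

m_1 − m_2 = −2.5 log₁₀(F_1/F_2) = −2.5 log₁₀(16.0) = −2.5 × (1.204) = -3.010.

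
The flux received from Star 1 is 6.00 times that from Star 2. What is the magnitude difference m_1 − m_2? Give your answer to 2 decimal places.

-1.95

m_1 − m_2 = −2.5 log₁₀(F_1/F_2) = −2.5 log₁₀(6.00) = −2.5 × (0.778) = -1.945.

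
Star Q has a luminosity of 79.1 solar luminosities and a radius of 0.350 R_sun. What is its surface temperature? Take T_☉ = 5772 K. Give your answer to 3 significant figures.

T/T_☉ = (L/L_☉)^(1/4) / (R/R_☉)^(1/2)
T = 5772 × (79.1)^(1/4) / √(0.350) = 5772 × 2.982 / 0.5916 = 2.910×10^4 K.

2.91×10^4 K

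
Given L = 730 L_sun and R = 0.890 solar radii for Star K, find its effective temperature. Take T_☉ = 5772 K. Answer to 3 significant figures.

T/T_☉ = (L/L_☉)^(1/4) / (R/R_☉)^(1/2)
T = 5772 × (730)^(1/4) / √(0.890) = 5772 × 5.198 / 0.9434 = 3.180×10^4 K.

3.18×10^4 K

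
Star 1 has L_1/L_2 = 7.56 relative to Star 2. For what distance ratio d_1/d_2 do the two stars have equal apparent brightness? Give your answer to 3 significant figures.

2.75

Equal flux requires L_1/d_1² = L_2/d_2², so d_1/d_2 = √(L_1/L_2)
= √(7.56) = 2.750.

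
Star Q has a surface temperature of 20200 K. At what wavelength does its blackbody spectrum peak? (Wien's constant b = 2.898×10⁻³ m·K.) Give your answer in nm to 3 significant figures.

λ_max = b/T = 2.898×10⁻³ / 20200 = 1.43×10^-7 m = 143.5 nm.

143 nm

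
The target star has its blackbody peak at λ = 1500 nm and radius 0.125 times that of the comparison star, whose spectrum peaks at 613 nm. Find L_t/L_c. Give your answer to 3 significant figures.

Wien's law gives T ∝ 1/λ_max, so T_t/T_c = λ_c/λ_t = 613/1500 = 0.4087.
Then L ∝ R²T⁴ gives L_t/L_c = (0.125)² × (0.4087)⁴ = 0.01562 × 0.02789 = 4.358×10^-4.

4.36×10^-4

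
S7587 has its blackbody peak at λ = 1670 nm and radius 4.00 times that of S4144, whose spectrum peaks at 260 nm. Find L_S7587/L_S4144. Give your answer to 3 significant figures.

Wien's law gives T ∝ 1/λ_max, so T_S7587/T_S4144 = λ_S4144/λ_S7587 = 260/1670 = 0.1557.
Then L ∝ R²T⁴ gives L_S7587/L_S4144 = (4.00)² × (0.1557)⁴ = 16.00 × 5.875×10^-4 = 0.009400.

0.00940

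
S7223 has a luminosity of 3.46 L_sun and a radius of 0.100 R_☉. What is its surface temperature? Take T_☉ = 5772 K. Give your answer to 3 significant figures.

2.49×10^4 K

T/T_☉ = (L/L_☉)^(1/4) / (R/R_☉)^(1/2)
T = 5772 × (3.46)^(1/4) / √(0.100) = 5772 × 1.364 / 0.3162 = 2.489×10^4 K.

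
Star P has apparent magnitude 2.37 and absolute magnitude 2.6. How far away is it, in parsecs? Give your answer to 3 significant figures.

8.99 pc

m − M = 5 log₁₀(d/10 pc)
2.37 − (2.6) = -0.23 = 5 log₁₀(d/10)
d = 10 × 10^(-0.23/5) = 10 × 10^-0.046 = 8.995 pc.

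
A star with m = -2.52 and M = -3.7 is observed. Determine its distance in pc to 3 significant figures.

m − M = 5 log₁₀(d/10 pc)
-2.52 − (-3.7) = 1.18 = 5 log₁₀(d/10)
d = 10 × 10^(1.18/5) = 10 × 10^0.236 = 17.22 pc.

17.2 pc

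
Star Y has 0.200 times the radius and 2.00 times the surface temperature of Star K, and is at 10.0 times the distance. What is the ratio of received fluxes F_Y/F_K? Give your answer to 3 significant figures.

L_Y/L_K = (R_Y/R_K)²(T_Y/T_K)⁴ = (0.200)² × (2.00)⁴ = 0.6400.
F_Y/F_K = (L_Y/L_K)/(d_Y/d_K)² = 0.6400 / (10.0)² = 0.006400.

0.00640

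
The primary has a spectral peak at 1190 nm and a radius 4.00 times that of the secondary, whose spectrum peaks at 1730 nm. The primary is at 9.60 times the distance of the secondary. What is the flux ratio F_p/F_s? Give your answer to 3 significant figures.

Wien's law: T_p/T_s = λ_s/λ_p = 1730/1190 = 1.454.
L_p/L_s = (R_p/R_s)²(T_p/T_s)⁴ = (4.00)²(1.454)⁴ = 71.47.
F_p/F_s = (L_p/L_s)/(d_p/d_s)² = 71.47/(9.60)² = 0.7755.

0.775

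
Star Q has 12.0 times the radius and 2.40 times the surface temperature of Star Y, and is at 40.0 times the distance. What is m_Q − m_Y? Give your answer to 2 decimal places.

-1.19

L_Q/L_Y = (12.0)²(2.40)⁴ = 4778.
F_Q/F_Y = (L_Q/L_Y)/(d_Q/d_Y)² = 4778/1600 = 2.986.
m_Q − m_Y = −2.5 log₁₀(2.986) = -1.19.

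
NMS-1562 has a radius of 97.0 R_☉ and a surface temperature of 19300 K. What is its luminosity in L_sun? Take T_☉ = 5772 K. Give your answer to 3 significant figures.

1.18×10^6 L_sun

L/L_☉ = (R/R_☉)² (T/T_☉)⁴ = (97.0)² × (19300/5772)⁴
       = 9409 × (3.344)⁴ = 9409 × 125.0 = 1.176×10^6.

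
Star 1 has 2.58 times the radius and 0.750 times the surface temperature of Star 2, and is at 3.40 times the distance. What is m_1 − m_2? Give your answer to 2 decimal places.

L_1/L_2 = (2.58)²(0.750)⁴ = 2.106.
F_1/F_2 = (L_1/L_2)/(d_1/d_2)² = 2.106/11.56 = 0.1822.
m_1 − m_2 = −2.5 log₁₀(0.1822) = 1.85.

1.85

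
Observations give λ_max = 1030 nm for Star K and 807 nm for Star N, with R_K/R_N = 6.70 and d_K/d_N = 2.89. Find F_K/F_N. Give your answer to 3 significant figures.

2.03

Wien's law: T_K/T_N = λ_N/λ_K = 807/1030 = 0.7835.
L_K/L_N = (R_K/R_N)²(T_K/T_N)⁴ = (6.70)²(0.7835)⁴ = 16.92.
F_K/F_N = (L_K/L_N)/(d_K/d_N)² = 16.92/(2.89)² = 2.025.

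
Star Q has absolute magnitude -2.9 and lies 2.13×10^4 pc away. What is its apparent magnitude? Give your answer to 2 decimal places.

13.74

m = M + 5 log₁₀(d/10 pc) = -2.9 + 5 log₁₀(2.13×10^4/10)
  = -2.9 + 5 × 3.328 = -2.9 + 16.64 = 13.74.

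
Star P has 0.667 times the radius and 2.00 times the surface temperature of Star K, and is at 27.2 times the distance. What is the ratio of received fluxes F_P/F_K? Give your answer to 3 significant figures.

L_P/L_K = (R_P/R_K)²(T_P/T_K)⁴ = (0.667)² × (2.00)⁴ = 7.118.
F_P/F_K = (L_P/L_K)/(d_P/d_K)² = 7.118 / (27.2)² = 0.009621.

0.00962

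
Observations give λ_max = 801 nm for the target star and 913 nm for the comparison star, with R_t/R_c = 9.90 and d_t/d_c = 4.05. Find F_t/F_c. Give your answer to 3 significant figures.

Wien's law: T_t/T_c = λ_c/λ_t = 913/801 = 1.140.
L_t/L_c = (R_t/R_c)²(T_t/T_c)⁴ = (9.90)²(1.140)⁴ = 165.4.
F_t/F_c = (L_t/L_c)/(d_t/d_c)² = 165.4/(4.05)² = 10.09.

10.1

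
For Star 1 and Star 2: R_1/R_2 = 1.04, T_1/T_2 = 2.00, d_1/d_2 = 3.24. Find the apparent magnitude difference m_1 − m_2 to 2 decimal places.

-0.54

L_1/L_2 = (1.04)²(2.00)⁴ = 17.31.
F_1/F_2 = (L_1/L_2)/(d_1/d_2)² = 17.31/10.50 = 1.649.
m_1 − m_2 = −2.5 log₁₀(1.649) = -0.54.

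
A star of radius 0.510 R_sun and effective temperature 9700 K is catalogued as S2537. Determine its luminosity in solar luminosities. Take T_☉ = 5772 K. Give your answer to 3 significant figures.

2.07 solar luminosities

L/L_☉ = (R/R_☉)² (T/T_☉)⁴ = (0.510)² × (9700/5772)⁴
       = 0.2601 × (1.681)⁴ = 0.2601 × 7.976 = 2.075.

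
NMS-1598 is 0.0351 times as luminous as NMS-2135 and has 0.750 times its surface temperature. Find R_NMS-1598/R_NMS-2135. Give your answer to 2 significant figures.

L ∝ R²T⁴ gives R ∝ √L / T², so
R_NMS-1598/R_NMS-2135 = √(0.0351) / (0.750)² = 0.1873 / 0.5625 = 0.3331.

0.33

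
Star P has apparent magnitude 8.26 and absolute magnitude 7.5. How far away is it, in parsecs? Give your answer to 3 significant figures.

14.2 pc

m − M = 5 log₁₀(d/10 pc)
8.26 − (7.5) = 0.76 = 5 log₁₀(d/10)
d = 10 × 10^(0.76/5) = 10 × 10^0.152 = 14.19 pc.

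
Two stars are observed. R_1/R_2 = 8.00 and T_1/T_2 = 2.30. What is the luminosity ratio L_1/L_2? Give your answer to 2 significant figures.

1.8×10^3

From the Stefan–Boltzmann law, L ∝ R²T⁴, so
L_1/L_2 = (R_1/R_2)² (T_1/T_2)⁴ = (8.00)² × (2.30)⁴ = 64.00 × 27.98 = 1791.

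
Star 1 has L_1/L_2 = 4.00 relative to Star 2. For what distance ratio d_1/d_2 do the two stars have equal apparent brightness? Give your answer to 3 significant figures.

Equal flux requires L_1/d_1² = L_2/d_2², so d_1/d_2 = √(L_1/L_2)
= √(4.00) = 2.000.

2.00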